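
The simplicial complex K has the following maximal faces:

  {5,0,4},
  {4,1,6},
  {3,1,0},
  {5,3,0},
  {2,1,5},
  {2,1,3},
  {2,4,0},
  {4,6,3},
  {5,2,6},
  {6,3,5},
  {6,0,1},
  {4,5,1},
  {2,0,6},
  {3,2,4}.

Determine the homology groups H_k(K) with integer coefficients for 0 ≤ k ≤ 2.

Fix the vertex order 0 < 1 < 2 < 3 < 4 < 5 < 6 and write every simplex with vertices in increasing order. Then dim K = 2 and the simplices of K are:

  0-simplices (7): [0], [1], [2], [3], [4], [5], [6]
  1-simplices (21): [0,1], [0,2], [0,3], [0,4], [0,5], [0,6], [1,2], [1,3], [1,4], [1,5], [1,6], [2,3], [2,4], [2,5], [2,6], [3,4], [3,5], [3,6], [4,5], [4,6], [5,6]
  2-simplices (14): [0,1,3], [0,1,6], [0,2,4], [0,2,6], [0,3,5], [0,4,5], [1,2,3], [1,2,5], [1,4,5], [1,4,6], [2,3,4], [2,5,6], [3,4,6], [3,5,6]

Hence C_0 ≅ Z^7, C_1 ≅ Z^21, C_2 ≅ Z^14.

∂_1: C_1 → C_0 sends each edge [p,q] (with p < q) to q − p. For instance
  ∂[3,4] = [4] − [3].
The resulting 7×21 matrix has rank 6, and its Smith normal form has invariant factors (1,1,1,1,1,1).

Boundary ∂_2: C_2 → C_1 acts by ∂[p,q,r] = [q,r] − [p,r] + [p,q]. For instance
  ∂[0,2,4] = [2,4] − [0,4] + [0,2],
  ∂[2,3,4] = [3,4] − [2,4] + [2,3].
The resulting 21×14 matrix has rank 13, and its Smith normal form has invariant factors (1,1,1,1,1,1,1,1,1,1,1,1,1).

Now H_k = ker ∂_k / im ∂_{k+1}, so:

  H_0: rank C_0 − rank ∂_1 = 7 − 6 = 1, and the invariant factors of ∂_1 are all 1, so H_0 ≅ Z.
  H_1: rank ker ∂_1 − rank ∂_2 = (21 − 6) − 13 = 2, and the invariant factors of ∂_2 are all 1, so H_1 ≅ Z^2.
  H_2: rank ker ∂_2 − rank ∂_3 = (14 − 13) − 0 = 1, and there is no ∂_3, so H_2 ≅ Z.

As a check, the Euler characteristic is 7 − 21 + 14 = 0, which agrees with 1 − 2 + 1 = 0.
(K is a triangulation of the torus T^2.)

H_0 ≅ Z,  H_1 ≅ Z^2,  H_2 ≅ Z.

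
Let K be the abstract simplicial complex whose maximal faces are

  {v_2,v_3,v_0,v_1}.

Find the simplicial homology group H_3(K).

Order the vertices as v_0 < v_1 < v_2 < v_3. Listing each simplex with vertices in this order, K has dimension 3 with simplices:

  0-simplices (4): [v_0], [v_1], [v_2], [v_3]
  1-simplices (6): [v_0,v_1], [v_0,v_2], [v_0,v_3], [v_1,v_2], [v_1,v_3], [v_2,v_3]
  2-simplices (4): [v_0,v_1,v_2], [v_0,v_1,v_3], [v_0,v_2,v_3], [v_1,v_2,v_3]
  3-simplices (1): [v_0,v_1,v_2,v_3]

so the chain groups are C_0 ≅ Z^4, C_1 ≅ Z^6, C_2 ≅ Z^4, C_3 ≅ Z^1.

Boundary ∂_1: C_1 → C_0 maps an edge to its endpoints' difference, ∂[p,q] = q − p. For instance
  ∂[v_0,v_3] = [v_3] − [v_0].
This gives a 4×6 integer matrix of rank 3; reducing to Smith normal form yields diagonal entries (1,1,1).

Boundary ∂_2: C_2 → C_1 maps a triangle to the signed sum of its edges. For instance
  ∂[v_1,v_2,v_3] = [v_2,v_3] − [v_1,v_3] + [v_1,v_2],
  ∂[v_0,v_1,v_2] = [v_1,v_2] − [v_0,v_2] + [v_0,v_1].
The 6×4 boundary matrix has rank 3 and Smith normal form diag(1,1,1).

Boundary ∂_3: C_3 → C_2 sends each 3-simplex σ to the alternating sum Σ_i (−1)^i (σ with its i-th vertex removed). For instance
  ∂[v_0,v_1,v_2,v_3] = [v_1,v_2,v_3] − [v_0,v_2,v_3] + [v_0,v_1,v_3] − [v_0,v_1,v_2].
This gives a 4×1 integer matrix of rank 1; reducing to Smith normal form yields diagonal entries (1).

Computing H_k = (kernel of ∂_k) / (image of ∂_{k+1}):

  H_3: rank ker ∂_3 − rank ∂_4 = (1 − 1) − 0 = 0, and there is no ∂_4, so H_3 ≅ 0.

(K is a triangulation of the 3-simplex.)

H_3 = 0.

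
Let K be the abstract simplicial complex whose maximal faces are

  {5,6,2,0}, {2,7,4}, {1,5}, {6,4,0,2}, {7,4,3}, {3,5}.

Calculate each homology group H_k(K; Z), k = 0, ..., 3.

Fix the vertex order 0 < 1 < 2 < 3 < 4 < 5 < 6 < 7 and write every simplex with vertices in increasing order. Then dim K = 3 and the simplices of K are:

  0-simplices (8): [0], [1], [2], [3], [4], [5], [6], [7]
  1-simplices (15): [0,2], [0,4], [0,5], [0,6], [1,5], [2,4], [2,5], [2,6], [2,7], [3,4], [3,5], [3,7], [4,6], [4,7], [5,6]
  2-simplices (9): [0,2,4], [0,2,5], [0,2,6], [0,4,6], [0,5,6], [2,4,6], [2,4,7], [2,5,6], [3,4,7]
  3-simplices (2): [0,2,4,6], [0,2,5,6]

so the chain groups are C_0 ≅ Z^8, C_1 ≅ Z^15, C_2 ≅ Z^9, C_3 ≅ Z^2.

∂_1: C_1 → C_0 maps an edge to its endpoints' difference, ∂[p,q] = q − p. For instance
  ∂[2,4] = [4] − [2].
The resulting 8×15 matrix has rank 7, and its Smith normal form has invariant factors (1,1,1,1,1,1,1).

Boundary ∂_2: C_2 → C_1 maps a triangle to the signed sum of its edges. For instance
  ∂[0,4,6] = [4,6] − [0,6] + [0,4],
  ∂[3,4,7] = [4,7] − [3,7] + [3,4].
The resulting 15×9 matrix has rank 7, and its Smith normal form has invariant factors (1,1,1,1,1,1,1).

∂_3: C_3 → C_2 sends each 3-simplex σ to the alternating sum Σ_i (−1)^i (σ with its i-th vertex removed). For instance
  ∂[0,2,4,6] = [2,4,6] − [0,4,6] + [0,2,6] − [0,2,4],
  ∂[0,2,5,6] = [2,5,6] − [0,5,6] + [0,2,6] − [0,2,5].
This gives a 9×2 integer matrix of rank 2; reducing to Smith normal form yields diagonal entries (1,1).

From H_k ≅ ker(∂_k) / im(∂_{k+1}) we obtain:

  H_0: rank C_0 − rank ∂_1 = 8 − 7 = 1, and the invariant factors of ∂_1 are all 1, so H_0 ≅ Z.
  H_1: rank ker ∂_1 − rank ∂_2 = (15 − 7) − 7 = 1, and the invariant factors of ∂_2 are all 1, so H_1 ≅ Z.
  H_2: rank ker ∂_2 − rank ∂_3 = (9 − 7) − 2 = 0, and the invariant factors of ∂_3 are all 1, so H_2 ≅ 0.
  H_3: rank ker ∂_3 − rank ∂_4 = (2 − 2) − 0 = 0, and there is no ∂_4, so H_3 ≅ 0.

As a check, the Euler characteristic is 8 − 15 + 9 − 2 = 0, which agrees with 1 − 1 + 0 − 0 = 0.

H_0 = Z,  H_1 = Z,  H_2 = 0,  H_3 = 0.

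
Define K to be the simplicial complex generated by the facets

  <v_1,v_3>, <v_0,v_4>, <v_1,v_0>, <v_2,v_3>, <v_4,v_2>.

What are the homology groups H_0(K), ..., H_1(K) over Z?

H_0 = Z,  H_1 = Z.

Fix the vertex order v_0 < v_1 < v_2 < v_3 < v_4 and write every simplex with vertices in increasing order. Then dim K = 1 and the simplices of K are:

  0-simplices (5): [v_0], [v_1], [v_2], [v_3], [v_4]
  1-simplices (5): [v_0,v_1], [v_0,v_4], [v_1,v_3], [v_2,v_3], [v_2,v_4]

giving chain groups C_0 ≅ Z^5, C_1 ≅ Z^5.

The boundary map ∂_1: C_1 → C_0 sends each edge [p,q] (with p < q) to q − p. For instance
  ∂[v_0,v_1] = [v_1] − [v_0].
This gives a 5×5 integer matrix of rank 4; reducing to Smith normal form yields diagonal entries (1,1,1,1).

Reading off H_k = ker ∂_k / im ∂_{k+1}:

  H_0: rank C_0 − rank ∂_1 = 5 − 4 = 1, and the invariant factors of ∂_1 are all 1, so H_0 ≅ Z.
  H_1: rank ker ∂_1 − rank ∂_2 = (5 − 4) − 0 = 1, and there is no ∂_2, so H_1 ≅ Z.

(K is a triangulation of the circle S^1.)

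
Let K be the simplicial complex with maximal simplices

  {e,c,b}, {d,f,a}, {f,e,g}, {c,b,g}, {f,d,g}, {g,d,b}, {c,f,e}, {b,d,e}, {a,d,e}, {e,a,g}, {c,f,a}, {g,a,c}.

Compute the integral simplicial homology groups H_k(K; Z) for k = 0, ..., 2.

Fix the vertex order a < b < c < d < e < f < g and write every simplex with vertices in increasing order. Then dim K = 2 and the simplices of K are:

  0-simplices (7): a, b, c, d, e, f, g
  1-simplices (18): ac, ad, ae, af, ag, bc, bd, be, bg, ce, cf, cg, de, df, dg, ef, eg, fg
  2-simplices (12): acf, acg, ade, adf, aeg, bce, bcg, bde, bdg, cef, dfg, efg

giving chain groups C_0 ≅ Z^7, C_1 ≅ Z^18, C_2 ≅ Z^12.

The boundary map ∂_1: C_1 → C_0 sends each edge [p,q] (with p < q) to q − p. For instance
  ∂bc = c − b.
The resulting 7×18 matrix has rank 6, and its Smith normal form has invariant factors (1,1,1,1,1,1).

The boundary map ∂_2: C_2 → C_1 acts by ∂[p,q,r] = [q,r] − [p,r] + [p,q]. For instance
  ∂acf = cf − af + ac,
  ∂efg = fg − eg + ef.
As a 18×12 matrix over Z this has rank 12, with invariant factors (1,1,1,1,1,1,1,1,1,1,1,2).

Computing H_k = (kernel of ∂_k) / (image of ∂_{k+1}):

  H_0: rank C_0 − rank ∂_1 = 7 − 6 = 1, and the invariant factors of ∂_1 are all 1, so H_0 ≅ Z.
  H_1: rank ker ∂_1 − rank ∂_2 = (18 − 6) − 12 = 0, and ∂_2 has invariant factor 2 > 1, so H_1 ≅ Z_2.
  H_2: rank ker ∂_2 − rank ∂_3 = (12 − 12) − 0 = 0, and there is no ∂_3, so H_2 ≅ 0.

H_0 ≅ Z,  H_1 ≅ Z_2,  H_2 = 0.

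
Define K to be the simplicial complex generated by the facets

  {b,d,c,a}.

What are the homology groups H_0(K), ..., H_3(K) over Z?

Take the total order a < b < c < d on the vertex set. Then K (dimension 3) consists of the simplices:

  0-simplices (4): a, b, c, d
  1-simplices (6): ab, ac, ad, bc, bd, cd
  2-simplices (4): abc, abd, acd, bcd
  3-simplices (1): abcd

Hence C_0 ≅ Z^4, C_1 ≅ Z^6, C_2 ≅ Z^4, C_3 ≅ Z^1.

Boundary ∂_1: C_1 → C_0 maps an edge to its endpoints' difference, ∂[p,q] = q − p. For instance
  ∂bc = c − b.
As a 4×6 matrix over Z this has rank 3, with invariant factors (1,1,1).

∂_2: C_2 → C_1 sends each 2-simplex [p,q,r] to [q,r] − [p,r] + [p,q]. For instance
  ∂bcd = cd − bd + bc,
  ∂acd = cd − ad + ac.
This gives a 6×4 integer matrix of rank 3; reducing to Smith normal form yields diagonal entries (1,1,1).

Boundary ∂_3: C_3 → C_2 sends each 3-simplex σ to the alternating sum Σ_i (−1)^i (σ with its i-th vertex removed). For instance
  ∂abcd = bcd − acd + abd − abc.
The resulting 4×1 matrix has rank 1, and its Smith normal form has invariant factors (1).

Computing H_k = (kernel of ∂_k) / (image of ∂_{k+1}):

  H_0: rank C_0 − rank ∂_1 = 4 − 3 = 1, and the invariant factors of ∂_1 are all 1, so H_0 ≅ Z.
  H_1: rank ker ∂_1 − rank ∂_2 = (6 − 3) − 3 = 0, and the invariant factors of ∂_2 are all 1, so H_1 ≅ 0.
  H_2: rank ker ∂_2 − rank ∂_3 = (4 − 3) − 1 = 0, and the invariant factors of ∂_3 are all 1, so H_2 ≅ 0.
  H_3: rank ker ∂_3 − rank ∂_4 = (1 − 1) − 0 = 0, and there is no ∂_4, so H_3 ≅ 0.

As a check, the Euler characteristic is 4 − 6 + 4 − 1 = 1, which agrees with 1 − 0 + 0 − 0 = 1.
(K is a triangulation of the 3-simplex.)

H_0 = Z,  H_1 = 0,  H_2 = 0,  H_3 = 0.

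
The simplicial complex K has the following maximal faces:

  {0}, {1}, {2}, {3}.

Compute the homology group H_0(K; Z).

K has 4 vertices.
rank ∂_0 = 0, rank ∂_1 = 0 ⇒ b_0 = 4 − 0 − 0 = 4. So H_0 ≅ Z^4.

H_0 ≅ Z^4.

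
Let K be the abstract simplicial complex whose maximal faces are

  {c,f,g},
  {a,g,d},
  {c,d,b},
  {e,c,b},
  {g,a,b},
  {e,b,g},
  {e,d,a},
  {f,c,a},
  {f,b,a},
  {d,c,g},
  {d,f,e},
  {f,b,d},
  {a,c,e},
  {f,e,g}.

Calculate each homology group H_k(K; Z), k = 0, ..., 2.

H_0 ≅ Z,  H_1 ≅ Z^2,  H_2 ≅ Z.

We work with the vertex ordering a < b < c < d < e < f < g. The simplices of K, each written with vertices in increasing order, are:

  0-simplices (7): a, b, c, d, e, f, g
  1-simplices (21): ab, ac, ad, ae, af, ag, bc, bd, be, bf, bg, cd, ce, cf, cg, de, df, dg, ef, eg, fg
  2-simplices (14): abf, abg, ace, acf, ade, adg, bcd, bce, bdf, beg, cdg, cfg, def, efg

Hence C_0 ≅ Z^7, C_1 ≅ Z^21, C_2 ≅ Z^14.

Boundary ∂_1: C_1 → C_0 maps an edge to its endpoints' difference, ∂[p,q] = q − p. For instance
  ∂ac = c − a.
The resulting 7×21 matrix has rank 6, and its Smith normal form has invariant factors (1,1,1,1,1,1).

∂_2: C_2 → C_1 acts by ∂[p,q,r] = [q,r] − [p,r] + [p,q]. For instance
  ∂abf = bf − af + ab,
  ∂bcd = cd − bd + bc.
The resulting 21×14 matrix has rank 13, and its Smith normal form has invariant factors (1,1,1,1,1,1,1,1,1,1,1,1,1).

From H_k ≅ ker(∂_k) / im(∂_{k+1}) we obtain:

  H_0: rank C_0 − rank ∂_1 = 7 − 6 = 1, and the invariant factors of ∂_1 are all 1, so H_0 ≅ Z.
  H_1: rank ker ∂_1 − rank ∂_2 = (21 − 6) − 13 = 2, and the invariant factors of ∂_2 are all 1, so H_1 ≅ Z^2.
  H_2: rank ker ∂_2 − rank ∂_3 = (14 − 13) − 0 = 1, and there is no ∂_3, so H_2 ≅ Z.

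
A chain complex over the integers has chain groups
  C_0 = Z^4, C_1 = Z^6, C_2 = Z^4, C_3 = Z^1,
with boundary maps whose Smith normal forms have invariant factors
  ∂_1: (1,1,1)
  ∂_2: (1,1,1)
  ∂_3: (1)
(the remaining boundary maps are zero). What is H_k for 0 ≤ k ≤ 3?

H_0: b_0 = 4 − 0 − 3 = 1; torsion from ∂_1 factors > 1: none. So H_0 ≅ Z.
H_1: b_1 = 6 − 3 − 3 = 0; torsion from ∂_2 factors > 1: none. So H_1 ≅ 0.
H_2: b_2 = 4 − 3 − 1 = 0; torsion from ∂_3 factors > 1: none. So H_2 ≅ 0.
H_3: b_3 = 1 − 1 − 0 = 0; torsion from ∂_4 factors > 1: none. So H_3 ≅ 0.

H_0 ≅ Z,  H_1 = 0,  H_2 = 0,  H_3 = 0.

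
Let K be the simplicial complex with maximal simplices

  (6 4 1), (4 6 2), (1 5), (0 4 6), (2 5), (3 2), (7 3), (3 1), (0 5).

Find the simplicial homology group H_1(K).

H_1 ≅ Z^3.

Order the vertices as 0 < 1 < 2 < 3 < 4 < 5 < 6 < 7. Listing each simplex with vertices in this order, K has dimension 2 with simplices:

  0-simplices (8): [0], [1], [2], [3], [4], [5], [6], [7]
  1-simplices (13): [0,4], [0,5], [0,6], [1,3], [1,4], [1,5], [1,6], [2,3], [2,4], [2,5], [2,6], [3,7], [4,6]
  2-simplices (3): [0,4,6], [1,4,6], [2,4,6]

so the chain groups are C_0 ≅ Z^8, C_1 ≅ Z^13, C_2 ≅ Z^3.

Boundary ∂_1: C_1 → C_0 sends each edge [p,q] (with p < q) to q − p.
The 8×13 boundary matrix has rank 7 and Smith normal form diag(1,1,1,1,1,1,1).

Boundary ∂_2: C_2 → C_1 acts by ∂[p,q,r] = [q,r] − [p,r] + [p,q]. For instance
  ∂[0,4,6] = [4,6] − [0,6] + [0,4],
  ∂[2,4,6] = [4,6] − [2,6] + [2,4].
This gives a 13×3 integer matrix of rank 3; reducing to Smith normal form yields diagonal entries (1,1,1).

Computing H_k = (kernel of ∂_k) / (image of ∂_{k+1}):

  H_1: rank ker ∂_1 − rank ∂_2 = (13 − 7) − 3 = 3, and the invariant factors of ∂_2 are all 1, so H_1 ≅ Z^3.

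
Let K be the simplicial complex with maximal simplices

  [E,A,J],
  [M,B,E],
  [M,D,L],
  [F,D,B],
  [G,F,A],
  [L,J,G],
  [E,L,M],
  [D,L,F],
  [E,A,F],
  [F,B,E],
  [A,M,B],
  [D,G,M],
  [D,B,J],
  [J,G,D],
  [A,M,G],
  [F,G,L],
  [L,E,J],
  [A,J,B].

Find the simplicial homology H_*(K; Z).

H_0 ≅ Z,  H_1 ≅ Z ⊕ Z/2,  H_2 = 0.

We work with the vertex ordering A < B < D < E < F < G < J < L < M. The simplices of K, each written with vertices in increasing order, are:

  0-simplices (9): A, B, D, E, F, G, J, L, M
  1-simplices (27): AB, AE, AF, AG, AJ, AM, BD, BE, BF, BJ, BM, DF, DG, DJ, DL, DM, EF, EJ, EL, EM, FG, FL, GJ, GL, GM, JL, LM
  2-simplices (18): ABJ, ABM, AEF, AEJ, AFG, AGM, BDF, BDJ, BEF, BEM, DFL, DGJ, DGM, DLM, EJL, ELM, FGL, GJL

giving chain groups C_0 ≅ Z^9, C_1 ≅ Z^27, C_2 ≅ Z^18.

∂_1: C_1 → C_0 sends each edge [p,q] (with p < q) to q − p.
This gives a 9×27 integer matrix of rank 8; reducing to Smith normal form yields diagonal entries (1,1,1,1,1,1,1,1).

The boundary map ∂_2: C_2 → C_1 acts by ∂[p,q,r] = [q,r] − [p,r] + [p,q]. For instance
  ∂ABJ = BJ − AJ + AB,
  ∂ABM = BM − AM + AB.
The resulting 27×18 matrix has rank 18, and its Smith normal form has invariant factors (1,1,1,1,1,1,1,1,1,1,1,1,1,1,1,1,1,2).

From H_k ≅ ker(∂_k) / im(∂_{k+1}) we obtain:

  H_0: rank C_0 − rank ∂_1 = 9 − 8 = 1, and the invariant factors of ∂_1 are all 1, so H_0 ≅ Z.
  H_1: rank ker ∂_1 − rank ∂_2 = (27 − 8) − 18 = 1, and ∂_2 has invariant factor 2 > 1, so H_1 ≅ Z ⊕ Z/2.
  H_2: rank ker ∂_2 − rank ∂_3 = (18 − 18) − 0 = 0, and there is no ∂_3, so H_2 ≅ 0.

(K is a triangulation of the Klein bottle.)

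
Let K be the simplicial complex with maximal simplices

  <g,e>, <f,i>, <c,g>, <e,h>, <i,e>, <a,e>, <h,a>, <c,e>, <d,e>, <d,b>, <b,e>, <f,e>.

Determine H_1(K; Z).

Order the vertices as a < b < c < d < e < f < g < h < i. Listing each simplex with vertices in this order, K has dimension 1 with simplices:

  0-simplices (9): a, b, c, d, e, f, g, h, i
  1-simplices (12): ae, ah, bd, be, ce, cg, de, ef, eg, eh, ei, fi

so the chain groups are C_0 ≅ Z^9, C_1 ≅ Z^12.

Boundary ∂_1: C_1 → C_0 sends each edge [p,q] (with p < q) to q − p. For instance
  ∂ae = e − a.
The 9×12 boundary matrix has rank 8 and Smith normal form diag(1,1,1,1,1,1,1,1).

From H_k ≅ ker(∂_k) / im(∂_{k+1}) we obtain:

  H_1: rank ker ∂_1 − rank ∂_2 = (12 − 8) − 0 = 4, and there is no ∂_2, so H_1 ≅ Z^4.

(K is a triangulation of a wedge of 4 circles.)

H_1 ≅ Z^4.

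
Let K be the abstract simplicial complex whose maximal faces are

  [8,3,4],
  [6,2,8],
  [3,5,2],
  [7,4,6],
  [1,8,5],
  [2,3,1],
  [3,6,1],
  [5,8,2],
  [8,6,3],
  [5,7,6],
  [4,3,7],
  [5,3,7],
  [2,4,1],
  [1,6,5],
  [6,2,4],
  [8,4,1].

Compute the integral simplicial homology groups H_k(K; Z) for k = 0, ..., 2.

K has 8 vertices, 24 edges, 16 triangles.
rank ∂_0 = 0, rank ∂_1 = 7 ⇒ b_0 = 8 − 0 − 7 = 1; all invariant factors of ∂_1 are 1 so no torsion. So H_0 ≅ Z.
rank ∂_1 = 7, rank ∂_2 = 15 ⇒ b_1 = 24 − 7 − 15 = 2; all invariant factors of ∂_2 are 1 so no torsion. So H_1 ≅ Z^2.
rank ∂_2 = 15, rank ∂_3 = 0 ⇒ b_2 = 16 − 15 − 0 = 1. So H_2 ≅ Z.

H_0 = Z,  H_1 = Z^2,  H_2 = Z.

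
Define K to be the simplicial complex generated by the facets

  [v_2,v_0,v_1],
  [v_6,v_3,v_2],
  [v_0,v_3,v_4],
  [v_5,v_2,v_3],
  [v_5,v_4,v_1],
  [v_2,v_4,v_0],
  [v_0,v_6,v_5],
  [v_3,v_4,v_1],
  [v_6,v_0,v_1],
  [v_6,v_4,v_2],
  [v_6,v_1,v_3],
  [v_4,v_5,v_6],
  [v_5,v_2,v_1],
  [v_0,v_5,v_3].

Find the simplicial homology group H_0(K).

H_0 ≅ Z.

Fix the vertex order v_0 < v_1 < v_2 < v_3 < v_4 < v_5 < v_6 and write every simplex with vertices in increasing order. Then dim K = 2 and the simplices of K are:

  0-simplices (7): [v_0], [v_1], [v_2], [v_3], [v_4], [v_5], [v_6]
  1-simplices (21): (21 of them)
  2-simplices (14): (14 of them)

giving chain groups C_0 ≅ Z^7, C_1 ≅ Z^21, C_2 ≅ Z^14.

The boundary map ∂_1: C_1 → C_0 sends each edge [p,q] (with p < q) to q − p. For instance
  ∂[v_1,v_2] = [v_2] − [v_1].
This gives a 7×21 integer matrix of rank 6; reducing to Smith normal form yields diagonal entries (1,1,1,1,1,1).

∂_2: C_2 → C_1 acts by ∂[p,q,r] = [q,r] − [p,r] + [p,q]. For instance
  ∂[v_0,v_3,v_4] = [v_3,v_4] − [v_0,v_4] + [v_0,v_3],
  ∂[v_0,v_1,v_6] = [v_1,v_6] − [v_0,v_6] + [v_0,v_1].
The resulting 21×14 matrix has rank 13, and its Smith normal form has invariant factors (1,1,1,1,1,1,1,1,1,1,1,1,1).

Computing H_k = (kernel of ∂_k) / (image of ∂_{k+1}):

  H_0: rank C_0 − rank ∂_1 = 7 − 6 = 1, and the invariant factors of ∂_1 are all 1, so H_0 = Z.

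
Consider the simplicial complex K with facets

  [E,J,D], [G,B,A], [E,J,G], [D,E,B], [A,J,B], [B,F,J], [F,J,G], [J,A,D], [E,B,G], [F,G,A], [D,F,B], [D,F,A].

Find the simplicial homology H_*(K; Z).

H_0 ≅ Z,  H_1 ≅ Z/2,  H_2 = 0.

Order the vertices as A < B < D < E < F < G < J. Listing each simplex with vertices in this order, K has dimension 2 with simplices:

  0-simplices (7): A, B, D, E, F, G, J
  1-simplices (18): AB, AD, AF, AG, AJ, BD, BE, BF, BG, BJ, DE, DF, DJ, EG, EJ, FG, FJ, GJ
  2-simplices (12): ABG, ABJ, ADF, ADJ, AFG, BDE, BDF, BEG, BFJ, DEJ, EGJ, FGJ

so the chain groups are C_0 ≅ Z^7, C_1 ≅ Z^18, C_2 ≅ Z^12.

∂_1: C_1 → C_0 maps an edge to its endpoints' difference, ∂[p,q] = q − p. For instance
  ∂AG = G − A.
As a 7×18 matrix over Z this has rank 6, with invariant factors (1,1,1,1,1,1).

The boundary map ∂_2: C_2 → C_1 acts by ∂[p,q,r] = [q,r] − [p,r] + [p,q]. For instance
  ∂ADJ = DJ − AJ + AD,
  ∂BDF = DF − BF + BD.
As a 18×12 matrix over Z this has rank 12, with invariant factors (1,1,1,1,1,1,1,1,1,1,1,2).

From H_k ≅ ker(∂_k) / im(∂_{k+1}) we obtain:

  H_0: rank C_0 − rank ∂_1 = 7 − 6 = 1, and the invariant factors of ∂_1 are all 1, so H_0 = Z.
  H_1: rank ker ∂_1 − rank ∂_2 = (18 − 6) − 12 = 0, and ∂_2 has invariant factor 2 > 1, so H_1 = Z/2.
  H_2: rank ker ∂_2 − rank ∂_3 = (12 − 12) − 0 = 0, and there is no ∂_3, so H_2 = 0.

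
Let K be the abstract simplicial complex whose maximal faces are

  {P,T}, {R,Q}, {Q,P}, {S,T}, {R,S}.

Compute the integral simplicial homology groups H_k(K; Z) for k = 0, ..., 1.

H_0 ≅ Z,  H_1 ≅ Z.

K has 5 vertices, 5 edges.
rank ∂_0 = 0, rank ∂_1 = 4 ⇒ b_0 = 5 − 0 − 4 = 1; all invariant factors of ∂_1 are 1 so no torsion. So H_0 ≅ Z.
rank ∂_1 = 4, rank ∂_2 = 0 ⇒ b_1 = 5 − 4 − 0 = 1. So H_1 ≅ Z.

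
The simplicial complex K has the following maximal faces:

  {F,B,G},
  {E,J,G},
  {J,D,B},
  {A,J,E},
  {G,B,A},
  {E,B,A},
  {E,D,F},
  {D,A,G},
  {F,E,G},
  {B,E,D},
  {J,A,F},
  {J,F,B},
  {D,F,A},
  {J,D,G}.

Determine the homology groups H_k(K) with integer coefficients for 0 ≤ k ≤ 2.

H_0 ≅ Z,  H_1 ≅ Z^2,  H_2 ≅ Z.

Fix the vertex order A < B < D < E < F < G < J and write every simplex with vertices in increasing order. Then dim K = 2 and the simplices of K are:

  0-simplices (7): A, B, D, E, F, G, J
  1-simplices (21): AB, AD, AE, AF, AG, AJ, BD, BE, BF, BG, BJ, DE, DF, DG, DJ, EF, EG, EJ, FG, FJ, GJ
  2-simplices (14): ABE, ABG, ADF, ADG, AEJ, AFJ, BDE, BDJ, BFG, BFJ, DEF, DGJ, EFG, EGJ

giving chain groups C_0 ≅ Z^7, C_1 ≅ Z^21, C_2 ≅ Z^14.

Boundary ∂_1: C_1 → C_0 sends each edge [p,q] (with p < q) to q − p. For instance
  ∂DG = G − D.
The 7×21 boundary matrix has rank 6 and Smith normal form diag(1,1,1,1,1,1).

Boundary ∂_2: C_2 → C_1 sends each 2-simplex [p,q,r] to [q,r] − [p,r] + [p,q]. For instance
  ∂EGJ = GJ − EJ + EG,
  ∂ABE = BE − AE + AB.
The 21×14 boundary matrix has rank 13 and Smith normal form diag(1,1,1,1,1,1,1,1,1,1,1,1,1).

From H_k ≅ ker(∂_k) / im(∂_{k+1}) we obtain:

  H_0: rank C_0 − rank ∂_1 = 7 − 6 = 1, and the invariant factors of ∂_1 are all 1, so H_0 ≅ Z.
  H_1: rank ker ∂_1 − rank ∂_2 = (21 − 6) − 13 = 2, and the invariant factors of ∂_2 are all 1, so H_1 ≅ Z^2.
  H_2: rank ker ∂_2 − rank ∂_3 = (14 − 13) − 0 = 1, and there is no ∂_3, so H_2 ≅ Z.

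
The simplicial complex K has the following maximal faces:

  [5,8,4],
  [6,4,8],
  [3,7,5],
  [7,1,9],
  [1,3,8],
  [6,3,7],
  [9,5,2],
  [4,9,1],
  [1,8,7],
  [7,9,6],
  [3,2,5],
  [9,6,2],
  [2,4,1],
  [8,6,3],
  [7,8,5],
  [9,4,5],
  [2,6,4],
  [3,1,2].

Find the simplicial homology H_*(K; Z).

H_0 ≅ Z,  H_1 ≅ Z ⊕ Z/2,  H_2 = 0.

Fix the vertex order 1 < 2 < 3 < 4 < 5 < 6 < 7 < 8 < 9 and write every simplex with vertices in increasing order. Then dim K = 2 and the simplices of K are:

  0-simplices (9): [1], [2], [3], [4], [5], [6], [7], [8], [9]
  1-simplices (27): (27 of them)
  2-simplices (18): [1,2,3], [1,2,4], [1,3,8], [1,4,9], [1,7,8], [1,7,9], [2,3,5], [2,4,6], [2,5,9], [2,6,9], [3,5,7], [3,6,7], [3,6,8], [4,5,8], [4,5,9], [4,6,8], [5,7,8], [6,7,9]

giving chain groups C_0 ≅ Z^9, C_1 ≅ Z^27, C_2 ≅ Z^18.

Boundary ∂_1: C_1 → C_0 is given by ∂[p,q] = [q] − [p].
The 9×27 boundary matrix has rank 8 and Smith normal form diag(1,1,1,1,1,1,1,1).

Boundary ∂_2: C_2 → C_1 acts by ∂[p,q,r] = [q,r] − [p,r] + [p,q]. For instance
  ∂[2,3,5] = [3,5] − [2,5] + [2,3],
  ∂[4,6,8] = [6,8] − [4,8] + [4,6].
This gives a 27×18 integer matrix of rank 18; reducing to Smith normal form yields diagonal entries (1,1,1,1,1,1,1,1,1,1,1,1,1,1,1,1,1,2).

Now H_k = ker ∂_k / im ∂_{k+1}, so:

  H_0: rank C_0 − rank ∂_1 = 9 − 8 = 1, and the invariant factors of ∂_1 are all 1, so H_0 ≅ Z.
  H_1: rank ker ∂_1 − rank ∂_2 = (27 − 8) − 18 = 1, and ∂_2 has invariant factor 2 > 1, so H_1 ≅ Z ⊕ Z/2.
  H_2: rank ker ∂_2 − rank ∂_3 = (18 − 18) − 0 = 0, and there is no ∂_3, so H_2 ≅ 0.

As a check, the Euler characteristic is 9 − 27 + 18 = 0, which agrees with 1 − 1 + 0 = 0.
(K is a triangulation of the Klein bottle.)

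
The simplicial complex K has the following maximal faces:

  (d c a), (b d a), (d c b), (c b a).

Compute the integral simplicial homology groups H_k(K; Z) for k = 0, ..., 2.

H_0 ≅ Z,  H_1 = 0,  H_2 ≅ Z.

Fix the vertex order a < b < c < d and write every simplex with vertices in increasing order. Then dim K = 2 and the simplices of K are:

  0-simplices (4): a, b, c, d
  1-simplices (6): ab, ac, ad, bc, bd, cd
  2-simplices (4): abc, abd, acd, bcd

giving chain groups C_0 ≅ Z^4, C_1 ≅ Z^6, C_2 ≅ Z^4.

Boundary ∂_1: C_1 → C_0 sends each edge [p,q] (with p < q) to q − p.
The resulting 4×6 matrix has rank 3, and its Smith normal form has invariant factors (1,1,1).

Boundary ∂_2: C_2 → C_1 maps a triangle to the signed sum of its edges. For instance
  ∂bcd = cd − bd + bc,
  ∂abd = bd − ad + ab.
As a 6×4 matrix over Z this has rank 3, with invariant factors (1,1,1).

Now H_k = ker ∂_k / im ∂_{k+1}, so:

  H_0: rank C_0 − rank ∂_1 = 4 − 3 = 1, and the invariant factors of ∂_1 are all 1, so H_0 ≅ Z.
  H_1: rank ker ∂_1 − rank ∂_2 = (6 − 3) − 3 = 0, and the invariant factors of ∂_2 are all 1, so H_1 ≅ 0.
  H_2: rank ker ∂_2 − rank ∂_3 = (4 − 3) − 0 = 1, and there is no ∂_3, so H_2 ≅ Z.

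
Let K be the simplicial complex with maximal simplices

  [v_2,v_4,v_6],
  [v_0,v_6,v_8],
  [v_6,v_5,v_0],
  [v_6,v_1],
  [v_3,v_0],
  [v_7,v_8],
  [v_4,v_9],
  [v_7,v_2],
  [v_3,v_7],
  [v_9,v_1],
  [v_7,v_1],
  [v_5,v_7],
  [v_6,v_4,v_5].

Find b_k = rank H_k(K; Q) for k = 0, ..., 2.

Take the total order v_0 < v_1 < v_2 < v_3 < v_4 < v_5 < v_6 < v_7 < v_8 < v_9 on the vertex set. Then K (dimension 2) consists of the simplices:

  0-simplices (10): [v_0], [v_1], [v_2], [v_3], [v_4], [v_5], [v_6], [v_7], [v_8], [v_9]
  1-simplices (18): (18 of them)
  2-simplices (4): [v_0,v_5,v_6], [v_0,v_6,v_8], [v_2,v_4,v_6], [v_4,v_5,v_6]

giving chain groups C_0 ≅ Z^10, C_1 ≅ Z^18, C_2 ≅ Z^4.

Boundary ∂_1: C_1 → C_0 sends each edge [p,q] (with p < q) to q − p.
The resulting 10×18 matrix has rank 9, and its Smith normal form has invariant factors (1,1,1,1,1,1,1,1,1).

The boundary map ∂_2: C_2 → C_1 sends each 2-simplex [p,q,r] to [q,r] − [p,r] + [p,q]. For instance
  ∂[v_2,v_4,v_6] = [v_4,v_6] − [v_2,v_6] + [v_2,v_4],
  ∂[v_0,v_6,v_8] = [v_6,v_8] − [v_0,v_8] + [v_0,v_6].
The 18×4 boundary matrix has rank 4 and Smith normal form diag(1,1,1,1).

Reading off H_k = ker ∂_k / im ∂_{k+1}:

  H_0: rank C_0 − rank ∂_1 = 10 − 9 = 1, and the invariant factors of ∂_1 are all 1, so H_0 ≅ Z.
  H_1: rank ker ∂_1 − rank ∂_2 = (18 − 9) − 4 = 5, and the invariant factors of ∂_2 are all 1, so H_1 ≅ Z^5.
  H_2: rank ker ∂_2 − rank ∂_3 = (4 − 4) − 0 = 0, and there is no ∂_3, so H_2 ≅ 0.

Hence the Betti numbers are b_0 = 1, b_1 = 5, b_2 = 0.

b_0 = 1, b_1 = 5, b_2 = 0.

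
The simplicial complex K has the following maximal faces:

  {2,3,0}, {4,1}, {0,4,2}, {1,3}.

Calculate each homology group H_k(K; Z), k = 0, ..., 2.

H_0 ≅ Z,  H_1 ≅ Z,  H_2 = 0.

Take the total order 0 < 1 < 2 < 3 < 4 on the vertex set. Then K (dimension 2) consists of the simplices:

  0-simplices (5): [0], [1], [2], [3], [4]
  1-simplices (7): [0,2], [0,3], [0,4], [1,3], [1,4], [2,3], [2,4]
  2-simplices (2): [0,2,3], [0,2,4]

Hence C_0 ≅ Z^5, C_1 ≅ Z^7, C_2 ≅ Z^2.

The boundary map ∂_1: C_1 → C_0 sends each edge [p,q] (with p < q) to q − p. For instance
  ∂[1,4] = [4] − [1].
The resulting 5×7 matrix has rank 4, and its Smith normal form has invariant factors (1,1,1,1).

Boundary ∂_2: C_2 → C_1 sends each 2-simplex [p,q,r] to [q,r] − [p,r] + [p,q]. For instance
  ∂[0,2,3] = [2,3] − [0,3] + [0,2],
  ∂[0,2,4] = [2,4] − [0,4] + [0,2].
As a 7×2 matrix over Z this has rank 2, with invariant factors (1,1).

Reading off H_k = ker ∂_k / im ∂_{k+1}:

  H_0: rank C_0 − rank ∂_1 = 5 − 4 = 1, and the invariant factors of ∂_1 are all 1, so H_0 = Z.
  H_1: rank ker ∂_1 − rank ∂_2 = (7 − 4) − 2 = 1, and the invariant factors of ∂_2 are all 1, so H_1 = Z.
  H_2: rank ker ∂_2 − rank ∂_3 = (2 − 2) − 0 = 0, and there is no ∂_3, so H_2 = 0.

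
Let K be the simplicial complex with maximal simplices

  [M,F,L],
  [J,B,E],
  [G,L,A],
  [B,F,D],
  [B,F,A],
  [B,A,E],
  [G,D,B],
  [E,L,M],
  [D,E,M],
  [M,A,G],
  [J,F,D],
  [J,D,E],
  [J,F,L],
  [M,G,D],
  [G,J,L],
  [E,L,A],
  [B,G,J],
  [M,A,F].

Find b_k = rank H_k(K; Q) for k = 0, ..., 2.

We work with the vertex ordering A < B < D < E < F < G < J < L < M. The simplices of K, each written with vertices in increasing order, are:

  0-simplices (9): A, B, D, E, F, G, J, L, M
  1-simplices (27): AB, AE, AF, AG, AL, AM, BD, BE, BF, BG, BJ, DE, DF, DG, DJ, DM, EJ, EL, EM, FJ, FL, FM, GJ, GL, GM, JL, LM
  2-simplices (18): ABE, ABF, AEL, AFM, AGL, AGM, BDF, BDG, BEJ, BGJ, DEJ, DEM, DFJ, DGM, ELM, FJL, FLM, GJL

giving chain groups C_0 ≅ Z^9, C_1 ≅ Z^27, C_2 ≅ Z^18.

The boundary map ∂_1: C_1 → C_0 maps an edge to its endpoints' difference, ∂[p,q] = q − p.
As a 9×27 matrix over Z this has rank 8, with invariant factors (1,1,1,1,1,1,1,1).

∂_2: C_2 → C_1 acts by ∂[p,q,r] = [q,r] − [p,r] + [p,q]. For instance
  ∂AFM = FM − AM + AF,
  ∂GJL = JL − GL + GJ.
The 27×18 boundary matrix has rank 18 and Smith normal form diag(1,1,1,1,1,1,1,1,1,1,1,1,1,1,1,1,1,2).

Now H_k = ker ∂_k / im ∂_{k+1}, so:

  H_0: rank C_0 − rank ∂_1 = 9 − 8 = 1, and the invariant factors of ∂_1 are all 1, so H_0 = Z.
  H_1: rank ker ∂_1 − rank ∂_2 = (27 − 8) − 18 = 1, and ∂_2 has invariant factor 2 > 1, so H_1 = Z ⊕ Z/2Z.
  H_2: rank ker ∂_2 − rank ∂_3 = (18 − 18) − 0 = 0, and there is no ∂_3, so H_2 = 0.

Hence the Betti numbers are b_0 = 1, b_1 = 1, b_2 = 0.

b_0 = 1, b_1 = 1, b_2 = 0.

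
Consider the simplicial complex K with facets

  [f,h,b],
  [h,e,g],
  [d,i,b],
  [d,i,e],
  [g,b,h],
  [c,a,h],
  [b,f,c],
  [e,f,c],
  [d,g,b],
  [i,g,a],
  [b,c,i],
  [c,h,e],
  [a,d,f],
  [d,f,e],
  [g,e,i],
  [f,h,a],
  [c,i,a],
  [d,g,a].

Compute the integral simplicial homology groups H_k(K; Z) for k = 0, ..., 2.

H_0 = Z,  H_1 = Z × Z/2,  H_2 = 0.

Fix the vertex order a < b < c < d < e < f < g < h < i and write every simplex with vertices in increasing order. Then dim K = 2 and the simplices of K are:

  0-simplices (9): a, b, c, d, e, f, g, h, i
  1-simplices (27): ac, ad, af, ag, ah, ai, bc, bd, bf, bg, bh, bi, ce, cf, ch, ci, de, df, dg, di, ef, eg, eh, ei, fh, gh, gi
  2-simplices (18): ach, aci, adf, adg, afh, agi, bcf, bci, bdg, bdi, bfh, bgh, cef, ceh, def, dei, egh, egi

so the chain groups are C_0 ≅ Z^9, C_1 ≅ Z^27, C_2 ≅ Z^18.

Boundary ∂_1: C_1 → C_0 sends each edge [p,q] (with p < q) to q − p. For instance
  ∂eh = h − e.
The resulting 9×27 matrix has rank 8, and its Smith normal form has invariant factors (1,1,1,1,1,1,1,1).

The boundary map ∂_2: C_2 → C_1 maps a triangle to the signed sum of its edges. For instance
  ∂bcf = cf − bf + bc,
  ∂dei = ei − di + de.
As a 27×18 matrix over Z this has rank 18, with invariant factors (1,1,1,1,1,1,1,1,1,1,1,1,1,1,1,1,1,2).

From H_k ≅ ker(∂_k) / im(∂_{k+1}) we obtain:

  H_0: rank C_0 − rank ∂_1 = 9 − 8 = 1, and the invariant factors of ∂_1 are all 1, so H_0 ≅ Z.
  H_1: rank ker ∂_1 − rank ∂_2 = (27 − 8) − 18 = 1, and ∂_2 has invariant factor 2 > 1, so H_1 ≅ Z × Z/2.
  H_2: rank ker ∂_2 − rank ∂_3 = (18 − 18) − 0 = 0, and there is no ∂_3, so H_2 ≅ 0.

(K is a triangulation of the Klein bottle.)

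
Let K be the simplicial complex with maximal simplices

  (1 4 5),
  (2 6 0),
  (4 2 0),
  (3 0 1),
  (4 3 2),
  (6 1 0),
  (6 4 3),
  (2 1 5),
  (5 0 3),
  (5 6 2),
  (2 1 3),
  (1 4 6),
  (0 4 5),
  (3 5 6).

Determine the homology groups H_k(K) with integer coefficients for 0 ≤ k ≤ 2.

Fix the vertex order 0 < 1 < 2 < 3 < 4 < 5 < 6 and write every simplex with vertices in increasing order. Then dim K = 2 and the simplices of K are:

  0-simplices (7): [0], [1], [2], [3], [4], [5], [6]
  1-simplices (21): [0,1], [0,2], [0,3], [0,4], [0,5], [0,6], [1,2], [1,3], [1,4], [1,5], [1,6], [2,3], [2,4], [2,5], [2,6], [3,4], [3,5], [3,6], [4,5], [4,6], [5,6]
  2-simplices (14): [0,1,3], [0,1,6], [0,2,4], [0,2,6], [0,3,5], [0,4,5], [1,2,3], [1,2,5], [1,4,5], [1,4,6], [2,3,4], [2,5,6], [3,4,6], [3,5,6]

so the chain groups are C_0 ≅ Z^7, C_1 ≅ Z^21, C_2 ≅ Z^14.

∂_1: C_1 → C_0 maps an edge to its endpoints' difference, ∂[p,q] = q − p.
The resulting 7×21 matrix has rank 6, and its Smith normal form has invariant factors (1,1,1,1,1,1).

∂_2: C_2 → C_1 acts by ∂[p,q,r] = [q,r] − [p,r] + [p,q]. For instance
  ∂[1,2,3] = [2,3] − [1,3] + [1,2],
  ∂[1,4,6] = [4,6] − [1,6] + [1,4].
The 21×14 boundary matrix has rank 13 and Smith normal form diag(1,1,1,1,1,1,1,1,1,1,1,1,1).

From H_k ≅ ker(∂_k) / im(∂_{k+1}) we obtain:

  H_0: rank C_0 − rank ∂_1 = 7 − 6 = 1, and the invariant factors of ∂_1 are all 1, so H_0 ≅ Z.
  H_1: rank ker ∂_1 − rank ∂_2 = (21 − 6) − 13 = 2, and the invariant factors of ∂_2 are all 1, so H_1 ≅ Z^2.
  H_2: rank ker ∂_2 − rank ∂_3 = (14 − 13) − 0 = 1, and there is no ∂_3, so H_2 ≅ Z.

As a check, the Euler characteristic is 7 − 21 + 14 = 0, which agrees with 1 − 2 + 1 = 0.

H_0 ≅ Z,  H_1 ≅ Z^2,  H_2 ≅ Z.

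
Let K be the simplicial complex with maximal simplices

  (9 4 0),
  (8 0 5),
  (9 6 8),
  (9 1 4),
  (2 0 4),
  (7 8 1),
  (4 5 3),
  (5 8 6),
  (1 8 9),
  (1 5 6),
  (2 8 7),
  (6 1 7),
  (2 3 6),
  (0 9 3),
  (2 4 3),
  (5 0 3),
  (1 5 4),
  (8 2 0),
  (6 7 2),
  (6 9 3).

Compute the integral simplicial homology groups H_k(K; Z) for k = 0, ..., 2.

H_0 ≅ Z,  H_1 ≅ Z × Z/2,  H_2 = 0.

K has 10 vertices, 30 edges, 20 triangles.
rank ∂_0 = 0, rank ∂_1 = 9 ⇒ b_0 = 10 − 0 − 9 = 1; all invariant factors of ∂_1 are 1 so no torsion. So H_0 ≅ Z.
rank ∂_1 = 9, rank ∂_2 = 20 ⇒ b_1 = 30 − 9 − 20 = 1; ∂_2 has invariant factor(s) [2] giving torsion. So H_1 ≅ Z × Z/2.
rank ∂_2 = 20, rank ∂_3 = 0 ⇒ b_2 = 20 − 20 − 0 = 0. So H_2 ≅ 0.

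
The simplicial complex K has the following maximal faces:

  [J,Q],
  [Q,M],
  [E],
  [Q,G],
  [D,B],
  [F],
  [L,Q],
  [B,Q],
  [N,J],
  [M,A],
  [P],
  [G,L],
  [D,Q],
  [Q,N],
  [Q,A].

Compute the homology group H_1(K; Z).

H_1 ≅ Z^4.

Take the total order A < B < D < E < F < G < J < L < M < N < P < Q on the vertex set. Then K (dimension 1) consists of the simplices:

  0-simplices (12): A, B, D, E, F, G, J, L, M, N, P, Q
  1-simplices (12): AM, AQ, BD, BQ, DQ, GL, GQ, JN, JQ, LQ, MQ, NQ

so the chain groups are C_0 ≅ Z^12, C_1 ≅ Z^12.

∂_1: C_1 → C_0 sends each edge [p,q] (with p < q) to q − p. For instance
  ∂GQ = Q − G.
The resulting 12×12 matrix has rank 8, and its Smith normal form has invariant factors (1,1,1,1,1,1,1,1).

From H_k ≅ ker(∂_k) / im(∂_{k+1}) we obtain:

  H_1: rank ker ∂_1 − rank ∂_2 = (12 − 8) − 0 = 4, and there is no ∂_2, so H_1 = Z^4.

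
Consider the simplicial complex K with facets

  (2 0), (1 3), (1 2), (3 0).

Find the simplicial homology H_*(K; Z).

Take the total order 0 < 1 < 2 < 3 on the vertex set. Then K (dimension 1) consists of the simplices:

  0-simplices (4): [0], [1], [2], [3]
  1-simplices (4): [0,2], [0,3], [1,2], [1,3]

Hence C_0 ≅ Z^4, C_1 ≅ Z^4.

∂_1: C_1 → C_0 sends each edge [p,q] (with p < q) to q − p.
As a 4×4 matrix over Z this has rank 3, with invariant factors (1,1,1).

Computing H_k = (kernel of ∂_k) / (image of ∂_{k+1}):

  H_0: rank C_0 − rank ∂_1 = 4 − 3 = 1, and the invariant factors of ∂_1 are all 1, so H_0 = Z.
  H_1: rank ker ∂_1 − rank ∂_2 = (4 − 3) − 0 = 1, and there is no ∂_2, so H_1 = Z.

As a check, the Euler characteristic is 4 − 4 = 0, which agrees with 1 − 1 = 0.
(K is a triangulation of the circle S^1.)

H_0 = Z,  H_1 = Z.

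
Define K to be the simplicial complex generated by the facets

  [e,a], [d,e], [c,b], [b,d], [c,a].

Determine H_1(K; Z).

H_1 ≅ Z.

K has 5 vertices, 5 edges.
rank ∂_1 = 4, rank ∂_2 = 0 ⇒ b_1 = 5 − 4 − 0 = 1. So H_1 = Z.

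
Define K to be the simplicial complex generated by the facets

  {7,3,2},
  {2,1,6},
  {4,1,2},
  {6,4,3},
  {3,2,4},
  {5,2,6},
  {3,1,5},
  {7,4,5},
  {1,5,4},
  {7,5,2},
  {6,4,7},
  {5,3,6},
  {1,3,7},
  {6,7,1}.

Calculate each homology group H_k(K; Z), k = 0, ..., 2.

Take the total order 1 < 2 < 3 < 4 < 5 < 6 < 7 on the vertex set. Then K (dimension 2) consists of the simplices:

  0-simplices (7): [1], [2], [3], [4], [5], [6], [7]
  1-simplices (21): [1,2], [1,3], [1,4], [1,5], [1,6], [1,7], [2,3], [2,4], [2,5], [2,6], [2,7], [3,4], [3,5], [3,6], [3,7], [4,5], [4,6], [4,7], [5,6], [5,7], [6,7]
  2-simplices (14): [1,2,4], [1,2,6], [1,3,5], [1,3,7], [1,4,5], [1,6,7], [2,3,4], [2,3,7], [2,5,6], [2,5,7], [3,4,6], [3,5,6], [4,5,7], [4,6,7]

Hence C_0 ≅ Z^7, C_1 ≅ Z^21, C_2 ≅ Z^14.

Boundary ∂_1: C_1 → C_0 maps an edge to its endpoints' difference, ∂[p,q] = q − p. For instance
  ∂[1,5] = [5] − [1].
As a 7×21 matrix over Z this has rank 6, with invariant factors (1,1,1,1,1,1).

The boundary map ∂_2: C_2 → C_1 acts by ∂[p,q,r] = [q,r] − [p,r] + [p,q]. For instance
  ∂[4,5,7] = [5,7] − [4,7] + [4,5],
  ∂[1,3,7] = [3,7] − [1,7] + [1,3].
The resulting 21×14 matrix has rank 13, and its Smith normal form has invariant factors (1,1,1,1,1,1,1,1,1,1,1,1,1).

From H_k ≅ ker(∂_k) / im(∂_{k+1}) we obtain:

  H_0: rank C_0 − rank ∂_1 = 7 − 6 = 1, and the invariant factors of ∂_1 are all 1, so H_0 ≅ Z.
  H_1: rank ker ∂_1 − rank ∂_2 = (21 − 6) − 13 = 2, and the invariant factors of ∂_2 are all 1, so H_1 ≅ Z^2.
  H_2: rank ker ∂_2 − rank ∂_3 = (14 − 13) − 0 = 1, and there is no ∂_3, so H_2 ≅ Z.

H_0 ≅ Z,  H_1 ≅ Z^2,  H_2 ≅ Z.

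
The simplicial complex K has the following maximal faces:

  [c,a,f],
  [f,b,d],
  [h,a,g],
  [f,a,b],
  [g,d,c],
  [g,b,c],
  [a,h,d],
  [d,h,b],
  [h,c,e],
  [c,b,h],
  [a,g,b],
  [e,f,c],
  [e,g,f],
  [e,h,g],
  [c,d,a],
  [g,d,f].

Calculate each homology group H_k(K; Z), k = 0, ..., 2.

H_0 ≅ Z,  H_1 ≅ Z^2,  H_2 ≅ Z.

We work with the vertex ordering a < b < c < d < e < f < g < h. The simplices of K, each written with vertices in increasing order, are:

  0-simplices (8): a, b, c, d, e, f, g, h
  1-simplices (24): ab, ac, ad, af, ag, ah, bc, bd, bf, bg, bh, cd, ce, cf, cg, ch, df, dg, dh, ef, eg, eh, fg, gh
  2-simplices (16): abf, abg, acd, acf, adh, agh, bcg, bch, bdf, bdh, cdg, cef, ceh, dfg, efg, egh

Hence C_0 ≅ Z^8, C_1 ≅ Z^24, C_2 ≅ Z^16.

∂_1: C_1 → C_0 sends each edge [p,q] (with p < q) to q − p.
The 8×24 boundary matrix has rank 7 and Smith normal form diag(1,1,1,1,1,1,1).

∂_2: C_2 → C_1 sends each 2-simplex [p,q,r] to [q,r] − [p,r] + [p,q]. For instance
  ∂cef = ef − cf + ce,
  ∂bdf = df − bf + bd.
The resulting 24×16 matrix has rank 15, and its Smith normal form has invariant factors (1,1,1,1,1,1,1,1,1,1,1,1,1,1,1).

Reading off H_k = ker ∂_k / im ∂_{k+1}:

  H_0: rank C_0 − rank ∂_1 = 8 − 7 = 1, and the invariant factors of ∂_1 are all 1, so H_0 ≅ Z.
  H_1: rank ker ∂_1 − rank ∂_2 = (24 − 7) − 15 = 2, and the invariant factors of ∂_2 are all 1, so H_1 ≅ Z^2.
  H_2: rank ker ∂_2 − rank ∂_3 = (16 − 15) − 0 = 1, and there is no ∂_3, so H_2 ≅ Z.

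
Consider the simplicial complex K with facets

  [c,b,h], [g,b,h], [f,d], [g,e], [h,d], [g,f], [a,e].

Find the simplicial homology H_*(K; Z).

Order the vertices as a < b < c < d < e < f < g < h. Listing each simplex with vertices in this order, K has dimension 2 with simplices:

  0-simplices (8): a, b, c, d, e, f, g, h
  1-simplices (10): ae, bc, bg, bh, ch, df, dh, eg, fg, gh
  2-simplices (2): bch, bgh

Hence C_0 ≅ Z^8, C_1 ≅ Z^10, C_2 ≅ Z^2.

Boundary ∂_1: C_1 → C_0 sends each edge [p,q] (with p < q) to q − p.
As a 8×10 matrix over Z this has rank 7, with invariant factors (1,1,1,1,1,1,1).

∂_2: C_2 → C_1 acts by ∂[p,q,r] = [q,r] − [p,r] + [p,q]. For instance
  ∂bgh = gh − bh + bg,
  ∂bch = ch − bh + bc.
This gives a 10×2 integer matrix of rank 2; reducing to Smith normal form yields diagonal entries (1,1).

From H_k ≅ ker(∂_k) / im(∂_{k+1}) we obtain:

  H_0: rank C_0 − rank ∂_1 = 8 − 7 = 1, and the invariant factors of ∂_1 are all 1, so H_0 = Z.
  H_1: rank ker ∂_1 − rank ∂_2 = (10 − 7) − 2 = 1, and the invariant factors of ∂_2 are all 1, so H_1 = Z.
  H_2: rank ker ∂_2 − rank ∂_3 = (2 − 2) − 0 = 0, and there is no ∂_3, so H_2 = 0.

H_0 ≅ Z,  H_1 ≅ Z,  H_2 = 0.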